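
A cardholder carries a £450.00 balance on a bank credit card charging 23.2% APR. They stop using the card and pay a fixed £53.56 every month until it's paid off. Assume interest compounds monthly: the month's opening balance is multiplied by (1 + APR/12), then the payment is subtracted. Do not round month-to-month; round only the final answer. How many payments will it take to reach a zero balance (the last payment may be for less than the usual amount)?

10 payments

Monthly rate r = 23.2%/12 = 1.93333% = 0.0193333.
Recurrence: B ← B·(1+r) − £53.56.
Month 1: interest £8.70; balance after payment £405.14.
Month 2: interest £7.83; balance after payment £359.41.
Closed form: n = −ln(1 − rB₀/P)/ln(1+r) = −ln(0.83757)/ln(1.01933) ≈ 9.257, so the balance reaches zero during payment 10.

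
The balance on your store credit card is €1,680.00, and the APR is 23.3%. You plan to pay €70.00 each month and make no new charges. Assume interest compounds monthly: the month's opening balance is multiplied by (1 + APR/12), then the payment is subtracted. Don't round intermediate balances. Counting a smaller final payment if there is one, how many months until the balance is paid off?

33 payments

Monthly rate r = 23.3%/12 = 1.94167% = 0.0194167.
Recurrence: B ← B·(1+r) − €70.00.
Month 1: interest €32.62; balance after payment €1,642.62.
Month 2: interest €31.89; balance after payment €1,604.51.
Closed form: n = −ln(1 − rB₀/P)/ln(1+r) = −ln(0.534)/ln(1.01942) ≈ 32.623, so the balance reaches zero during payment 33.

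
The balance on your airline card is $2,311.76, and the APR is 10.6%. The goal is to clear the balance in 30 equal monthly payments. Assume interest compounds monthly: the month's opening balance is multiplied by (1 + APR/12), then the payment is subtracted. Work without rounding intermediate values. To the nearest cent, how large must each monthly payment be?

Monthly rate r = 10.6%/12 = 0.883333% = 0.00883333.
Level-payment amortization: P = B₀·r / (1 − (1+r)^(−n)) = 2311.76·0.00883333 / (1 − 1.00883^(−30)).
Denominator 1 − (1+r)^(−30) = 0.231900833.
P = 20.4205 / 0.231900833 ≈ 88.06.

$88.06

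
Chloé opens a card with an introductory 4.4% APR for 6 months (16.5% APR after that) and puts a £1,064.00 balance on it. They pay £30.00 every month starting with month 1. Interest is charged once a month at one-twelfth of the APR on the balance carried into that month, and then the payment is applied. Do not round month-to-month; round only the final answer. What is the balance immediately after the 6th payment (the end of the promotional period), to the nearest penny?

Promo months 1–6 at r₀ = 4.4%/12 = 0.00366667; months 7+ at r₁ = 16.5%/12 = 0.01375.
After month 6: iterate B ← B·(1+r₀) − £30.00 for 6 months → £905.97.

£905.97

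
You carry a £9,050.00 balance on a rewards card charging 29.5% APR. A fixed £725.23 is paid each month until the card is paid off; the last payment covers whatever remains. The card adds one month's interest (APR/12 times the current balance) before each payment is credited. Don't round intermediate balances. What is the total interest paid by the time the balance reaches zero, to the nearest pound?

£1,892

Monthly rate r = 29.5%/12 = 2.45833% = 0.0245833.
Payoff takes n = ⌈−ln(1 − rB₀/P)/ln(1+r)⌉ = ⌈15.087⌉ = 16 payments; the last is £63.52.
Total paid = 15·£725.23 + £63.52 = £10,941.97.
Total interest = total paid − principal = £10,941.97 − £9,050.00 = £1,891.97.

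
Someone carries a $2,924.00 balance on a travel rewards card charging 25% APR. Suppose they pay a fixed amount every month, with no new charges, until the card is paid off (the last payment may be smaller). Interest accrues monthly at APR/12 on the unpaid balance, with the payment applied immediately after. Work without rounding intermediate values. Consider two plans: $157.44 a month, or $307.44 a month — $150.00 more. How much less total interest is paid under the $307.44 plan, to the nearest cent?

$442.90

Monthly rate r = 25%/12 = 2.08333% = 0.0208333.
At $157.44/mo: n = ⌈−ln(1 − rB₀/P)/ln(1+r)⌉ = 24 payments (last $114.98); total interest = total paid − $2,924.00 = $812.10.
At $307.44/mo: 11 payments (last $218.80); total interest $369.20.
Interest saved = $812.10 − $369.20 = $442.90.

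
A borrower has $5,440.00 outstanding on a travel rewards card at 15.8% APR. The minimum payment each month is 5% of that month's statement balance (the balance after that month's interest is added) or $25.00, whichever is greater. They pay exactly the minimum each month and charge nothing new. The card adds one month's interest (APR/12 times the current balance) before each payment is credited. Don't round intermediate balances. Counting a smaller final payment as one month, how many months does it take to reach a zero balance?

Monthly rate r = 15.8%/12 = 1.31667% = 0.0131667.
While 5% of the post-interest balance exceeds $25.00, each month B ← (B·(1+r))·(1 − 0.05), i.e. B shrinks by the factor (1+r)·0.95 = 0.96251.
This holds for months 1–63. Entering month 64 the balance is $489.87; 5% of the post-interest balance is now below $25.00, so the flat $25.00 minimum applies from here.
From month 64 a fixed $25.00 at rate r clears $489.87 in 23 more payments. Total: 63 + 23 = 86 months.

86 months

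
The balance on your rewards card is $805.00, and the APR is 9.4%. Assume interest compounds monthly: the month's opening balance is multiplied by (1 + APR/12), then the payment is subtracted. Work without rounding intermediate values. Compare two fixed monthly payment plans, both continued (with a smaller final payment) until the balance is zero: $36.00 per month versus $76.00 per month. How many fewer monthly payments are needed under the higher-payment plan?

13 fewer payments

Monthly rate r = 9.4%/12 = 0.783333% = 0.00783333.
At $36.00/mo: n = ⌈−ln(1 − rB₀/P)/ln(1+r)⌉ = 25 payments (last $24.49); total interest = total paid − $805.00 = $83.49.
At $76.00/mo: 12 payments (last $7.68); total interest $38.68.
Payments saved = 25 − 12 = 13.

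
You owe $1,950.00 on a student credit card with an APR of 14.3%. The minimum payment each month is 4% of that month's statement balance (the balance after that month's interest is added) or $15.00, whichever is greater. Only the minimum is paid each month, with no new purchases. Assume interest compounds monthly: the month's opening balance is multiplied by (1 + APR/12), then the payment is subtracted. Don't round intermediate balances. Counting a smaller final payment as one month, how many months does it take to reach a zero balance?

87 months

Monthly rate r = 14.3%/12 = 1.19167% = 0.0119167.
While 4% of the post-interest balance exceeds $15.00, each month B ← (B·(1+r))·(1 − 0.04), i.e. B shrinks by the factor (1+r)·0.96 = 0.97144.
This holds for months 1–58. Entering month 59 the balance is $363.21; 4% of the post-interest balance is now below $15.00, so the flat $15.00 minimum applies from here.
From month 59 a fixed $15.00 at rate r clears $363.21 in 29 more payments. Total: 58 + 29 = 87 months.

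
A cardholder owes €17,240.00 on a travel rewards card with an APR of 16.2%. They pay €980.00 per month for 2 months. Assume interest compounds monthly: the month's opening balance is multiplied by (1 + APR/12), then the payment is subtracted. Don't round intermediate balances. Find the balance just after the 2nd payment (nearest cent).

Monthly rate r = 16.2%/12 = 1.35% = 0.0135.
Each month: B ← B·(1+r) − €980.00.
Month 1: interest €232.74; balance after payment €16,492.74.
Month 2: interest €222.65; balance after payment €15,735.39.

€15,735.39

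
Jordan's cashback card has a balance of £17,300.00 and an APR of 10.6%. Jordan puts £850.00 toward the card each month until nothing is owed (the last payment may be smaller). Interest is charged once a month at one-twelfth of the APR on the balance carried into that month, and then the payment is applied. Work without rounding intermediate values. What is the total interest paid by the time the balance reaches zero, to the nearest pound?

£1,856

Monthly rate r = 10.6%/12 = 0.883333% = 0.00883333.
Payoff takes n = ⌈−ln(1 − rB₀/P)/ln(1+r)⌉ = ⌈22.535⌉ = 23 payments; the last is £455.95.
Total paid = 22·£850.00 + £455.95 = £19,155.95.
Total interest = total paid − principal = £19,155.95 − £17,300.00 = £1,855.95.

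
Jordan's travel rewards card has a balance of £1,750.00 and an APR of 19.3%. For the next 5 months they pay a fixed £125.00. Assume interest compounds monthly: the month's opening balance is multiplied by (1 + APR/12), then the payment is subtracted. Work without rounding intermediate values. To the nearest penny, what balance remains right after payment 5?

£1,249.90

Monthly rate r = 19.3%/12 = 1.60833% = 0.0160833.
Each month: B ← B·(1+r) − £125.00.
Month 1: interest £28.15; balance after payment £1,653.15.
Month 2: interest £26.59; balance after payment £1,554.73.
Month 3: interest £25.01; balance after payment £1,454.74.
Month 4: interest £23.40; balance after payment £1,353.14.
Month 5: interest £21.76; balance after payment £1,249.90.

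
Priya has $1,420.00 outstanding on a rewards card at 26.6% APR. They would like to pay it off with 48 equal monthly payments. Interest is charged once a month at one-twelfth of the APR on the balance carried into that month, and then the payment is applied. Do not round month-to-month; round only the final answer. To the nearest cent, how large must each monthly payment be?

Monthly rate r = 26.6%/12 = 2.21667% = 0.0221667.
Level-payment amortization: P = B₀·r / (1 − (1+r)^(−n)) = 1420.00·0.0221667 / (1 − 1.02217^(−48)).
Denominator 1 − (1+r)^(−48) = 0.650893678.
P = 31.4767 / 0.650893678 ≈ 48.36.

$48.36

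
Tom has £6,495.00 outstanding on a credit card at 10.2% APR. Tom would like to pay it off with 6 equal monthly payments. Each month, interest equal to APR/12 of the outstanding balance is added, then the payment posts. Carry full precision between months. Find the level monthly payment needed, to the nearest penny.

Monthly rate r = 10.2%/12 = 0.85% = 0.0085.
Level-payment amortization: P = B₀·r / (1 − (1+r)^(−n)) = 6495.00·0.0085 / (1 − 1.0085^(−6)).
Denominator 1 − (1+r)^(−6) = 0.0495164943.
P = 55.2075 / 0.0495164943 ≈ 1114.93.

£1,114.93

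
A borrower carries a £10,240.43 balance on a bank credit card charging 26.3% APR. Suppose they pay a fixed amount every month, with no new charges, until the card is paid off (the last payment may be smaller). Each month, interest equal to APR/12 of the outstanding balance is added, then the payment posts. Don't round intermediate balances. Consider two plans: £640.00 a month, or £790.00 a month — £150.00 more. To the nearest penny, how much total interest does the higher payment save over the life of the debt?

£567.94

Monthly rate r = 26.3%/12 = 2.19167% = 0.0219167.
At £640.00/mo: n = ⌈−ln(1 − rB₀/P)/ln(1+r)⌉ = 20 payments (last £588.35); total interest = total paid − £10,240.43 = £2,507.92.
At £790.00/mo: 16 payments (last £330.41); total interest £1,939.98.
Interest saved = £2,507.92 − £1,939.98 = £567.94.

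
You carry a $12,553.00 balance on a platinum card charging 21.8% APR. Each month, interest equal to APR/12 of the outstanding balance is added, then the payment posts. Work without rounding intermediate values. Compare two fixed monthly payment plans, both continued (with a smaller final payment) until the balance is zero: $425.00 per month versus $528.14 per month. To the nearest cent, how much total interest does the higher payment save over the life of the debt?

$1,573.55

Monthly rate r = 21.8%/12 = 1.81667% = 0.0181667.
At $425.00/mo: n = ⌈−ln(1 − rB₀/P)/ln(1+r)⌉ = 43 payments (last $306.89); total interest = total paid − $12,553.00 = $5,603.89.
At $528.14/mo: 32 payments (last $211.00); total interest $4,030.34.
Interest saved = $5,603.89 − $4,030.34 = $1,573.55.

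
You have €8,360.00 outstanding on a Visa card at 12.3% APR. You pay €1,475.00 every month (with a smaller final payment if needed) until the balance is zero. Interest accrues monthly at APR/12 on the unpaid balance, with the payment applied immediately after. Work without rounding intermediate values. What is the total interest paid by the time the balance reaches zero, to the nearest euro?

€298

Monthly rate r = 12.3%/12 = 1.025% = 0.01025.
Payoff takes n = ⌈−ln(1 − rB₀/P)/ln(1+r)⌉ = ⌈5.869⌉ = 6 payments; the last is €1,282.59.
Total paid = 5·€1,475.00 + €1,282.59 = €8,657.59.
Total interest = total paid − principal = €8,657.59 − €8,360.00 = €297.59.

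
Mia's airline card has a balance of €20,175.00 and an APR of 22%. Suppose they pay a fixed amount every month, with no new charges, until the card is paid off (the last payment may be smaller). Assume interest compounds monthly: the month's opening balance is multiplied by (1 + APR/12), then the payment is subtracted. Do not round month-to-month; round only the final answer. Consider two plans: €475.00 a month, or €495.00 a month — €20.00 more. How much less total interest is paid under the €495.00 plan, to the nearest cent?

Monthly rate r = 22%/12 = 1.83333% = 0.0183333.
At €475.00/mo: n = ⌈−ln(1 − rB₀/P)/ln(1+r)⌉ = 84 payments (last €7.35); total interest = total paid − €20,175.00 = €19,257.35.
At €495.00/mo: 76 payments (last €346.89); total interest €17,296.89.
Interest saved = €19,257.35 − €17,296.89 = €1,960.46.

€1,960.46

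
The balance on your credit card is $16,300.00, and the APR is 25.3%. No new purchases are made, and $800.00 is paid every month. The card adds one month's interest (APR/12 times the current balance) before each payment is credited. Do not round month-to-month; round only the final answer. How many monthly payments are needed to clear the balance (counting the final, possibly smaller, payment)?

27 months

Monthly rate r = 25.3%/12 = 2.10833% = 0.0210833.
Recurrence: B ← B·(1+r) − $800.00.
Month 1: interest $343.66; balance after payment $15,843.66.
Month 2: interest $334.04; balance after payment $15,377.70.
Closed form: n = −ln(1 − rB₀/P)/ln(1+r) = −ln(0.57043)/ln(1.02108) ≈ 26.906, so the balance reaches zero during payment 27.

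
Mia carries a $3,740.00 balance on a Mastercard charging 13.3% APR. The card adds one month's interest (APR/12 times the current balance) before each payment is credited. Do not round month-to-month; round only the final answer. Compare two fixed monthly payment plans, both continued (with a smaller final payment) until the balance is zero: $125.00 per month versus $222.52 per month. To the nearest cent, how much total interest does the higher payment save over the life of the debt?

$407.29

Monthly rate r = 13.3%/12 = 1.10833% = 0.0110833.
At $125.00/mo: n = ⌈−ln(1 − rB₀/P)/ln(1+r)⌉ = 37 payments (last $69.16); total interest = total paid − $3,740.00 = $829.16.
At $222.52/mo: 19 payments (last $156.51); total interest $421.87.
Interest saved = $829.16 − $421.87 = $407.29.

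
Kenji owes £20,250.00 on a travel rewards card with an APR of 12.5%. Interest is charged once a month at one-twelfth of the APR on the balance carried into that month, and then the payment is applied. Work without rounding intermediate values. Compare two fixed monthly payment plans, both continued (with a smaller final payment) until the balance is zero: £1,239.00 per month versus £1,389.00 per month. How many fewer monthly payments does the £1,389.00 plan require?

3 fewer payments

Monthly rate r = 12.5%/12 = 1.04167% = 0.0104167.
At £1,239.00/mo: n = ⌈−ln(1 − rB₀/P)/ln(1+r)⌉ = 19 payments (last £11.83); total interest = total paid − £20,250.00 = £2,063.83.
At £1,389.00/mo: 16 payments (last £1,243.35); total interest £1,828.35.
Payments saved = 19 − 16 = 3.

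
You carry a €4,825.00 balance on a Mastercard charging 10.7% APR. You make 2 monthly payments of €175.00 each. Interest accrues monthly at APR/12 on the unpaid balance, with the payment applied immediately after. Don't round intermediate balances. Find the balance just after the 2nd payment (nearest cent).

€4,559.87

Monthly rate r = 10.7%/12 = 0.891667% = 0.00891667.
Each month: B ← B·(1+r) − €175.00.
Month 1: interest €43.02; balance after payment €4,693.02.
Month 2: interest €41.85; balance after payment €4,559.87.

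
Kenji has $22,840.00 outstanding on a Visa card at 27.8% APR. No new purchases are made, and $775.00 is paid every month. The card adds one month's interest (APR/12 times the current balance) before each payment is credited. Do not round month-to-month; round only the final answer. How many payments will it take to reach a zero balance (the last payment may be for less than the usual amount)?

51 months

Monthly rate r = 27.8%/12 = 2.31667% = 0.0231667.
Recurrence: B ← B·(1+r) − $775.00.
Month 1: interest $529.13; balance after payment $22,594.13.
Month 2: interest $523.43; balance after payment $22,342.56.
Closed form: n = −ln(1 − rB₀/P)/ln(1+r) = −ln(0.31726)/ln(1.02317) ≈ 50.128, so the balance reaches zero during payment 51.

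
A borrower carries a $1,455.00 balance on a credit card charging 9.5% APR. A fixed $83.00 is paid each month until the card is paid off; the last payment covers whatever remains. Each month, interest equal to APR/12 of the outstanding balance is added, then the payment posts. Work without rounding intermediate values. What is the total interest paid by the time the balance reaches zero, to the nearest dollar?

Monthly rate r = 9.5%/12 = 0.791667% = 0.00791667.
Payoff takes n = ⌈−ln(1 − rB₀/P)/ln(1+r)⌉ = ⌈18.947⌉ = 19 payments; the last is $78.61.
Total paid = 18·$83.00 + $78.61 = $1,572.61.
Total interest = total paid − principal = $1,572.61 − $1,455.00 = $117.61.

$118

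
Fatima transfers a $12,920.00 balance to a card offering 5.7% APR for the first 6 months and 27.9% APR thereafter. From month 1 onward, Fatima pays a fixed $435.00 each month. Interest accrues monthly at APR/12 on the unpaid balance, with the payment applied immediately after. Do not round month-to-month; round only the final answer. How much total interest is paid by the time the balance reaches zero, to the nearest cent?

$5,633.64

Promo months 1–6 at r₀ = 5.7%/12 = 0.00475; months 7+ at r₁ = 27.9%/12 = 0.02325.
After month 6: iterate B ← B·(1+r₀) − $435.00 for 6 months → $10,651.43.
Then at r₁ with $435.00/mo: n₂ = −ln(1 − r₁·B/P)/ln(1+r₁) ≈ 36.65 → 37 more payments.
Total paid = 42·$435.00 + $283.64 = $18,553.64; interest = $18,553.64 − $12,920.00 = $5,633.64.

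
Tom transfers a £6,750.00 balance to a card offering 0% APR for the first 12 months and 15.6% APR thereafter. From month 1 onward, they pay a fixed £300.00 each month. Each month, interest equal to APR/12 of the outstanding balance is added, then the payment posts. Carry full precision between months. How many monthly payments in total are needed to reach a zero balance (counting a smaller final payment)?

Promo months 1–12 at r₀ = 0%/12 = 0; months 13+ at r₁ = 15.6%/12 = 0.013.
After month 12 (no interest yet): B = £6,750.00 − 12·£300.00 = £3,150.00.
Then at r₁ with £300.00/mo: n₂ = −ln(1 − r₁·B/P)/ln(1+r₁) ≈ 11.36 → 12 more payments.

24 months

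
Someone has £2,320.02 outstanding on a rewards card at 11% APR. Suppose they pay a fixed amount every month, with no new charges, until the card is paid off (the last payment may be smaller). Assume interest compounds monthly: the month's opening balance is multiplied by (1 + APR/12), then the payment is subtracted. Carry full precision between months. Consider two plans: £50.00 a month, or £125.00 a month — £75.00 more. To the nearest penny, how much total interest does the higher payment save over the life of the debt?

£480.69

Monthly rate r = 11%/12 = 0.916667% = 0.00916667.
At £50.00/mo: n = ⌈−ln(1 − rB₀/P)/ln(1+r)⌉ = 61 payments (last £35.54); total interest = total paid − £2,320.02 = £715.52.
At £125.00/mo: 21 payments (last £54.85); total interest £234.83.
Interest saved = £715.52 − £234.83 = £480.69.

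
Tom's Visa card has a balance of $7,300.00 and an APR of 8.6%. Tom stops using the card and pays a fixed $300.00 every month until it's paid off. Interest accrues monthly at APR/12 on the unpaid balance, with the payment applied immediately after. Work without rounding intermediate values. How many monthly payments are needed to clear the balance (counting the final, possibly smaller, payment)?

27 payments

Monthly rate r = 8.6%/12 = 0.716667% = 0.00716667.
Recurrence: B ← B·(1+r) − $300.00.
Month 1: interest $52.32; balance after payment $7,052.32.
Month 2: interest $50.54; balance after payment $6,802.86.
Closed form: n = −ln(1 − rB₀/P)/ln(1+r) = −ln(0.82561)/ln(1.00717) ≈ 26.835, so the balance reaches zero during payment 27.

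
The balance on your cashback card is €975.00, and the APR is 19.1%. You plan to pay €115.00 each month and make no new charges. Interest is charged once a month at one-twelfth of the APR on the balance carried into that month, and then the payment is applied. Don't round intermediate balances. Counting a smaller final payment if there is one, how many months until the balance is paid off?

10 payments

Monthly rate r = 19.1%/12 = 1.59167% = 0.0159167.
Recurrence: B ← B·(1+r) − €115.00.
Month 1: interest €15.52; balance after payment €875.52.
Month 2: interest €13.94; balance after payment €774.45.
Closed form: n = −ln(1 − rB₀/P)/ln(1+r) = −ln(0.86505)/ln(1.01592) ≈ 9.180, so the balance reaches zero during payment 10.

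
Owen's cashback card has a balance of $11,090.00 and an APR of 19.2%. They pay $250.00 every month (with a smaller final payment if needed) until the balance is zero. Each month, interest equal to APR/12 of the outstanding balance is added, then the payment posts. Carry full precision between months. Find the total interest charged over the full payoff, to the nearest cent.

Monthly rate r = 19.2%/12 = 1.6% = 0.016.
Payoff takes n = ⌈−ln(1 − rB₀/P)/ln(1+r)⌉ = ⌈77.932⌉ = 78 payments; the last is $233.21.
Total paid = 77·$250.00 + $233.21 = $19,483.21.
Total interest = total paid − principal = $19,483.21 − $11,090.00 = $8,393.21.

$8,393.21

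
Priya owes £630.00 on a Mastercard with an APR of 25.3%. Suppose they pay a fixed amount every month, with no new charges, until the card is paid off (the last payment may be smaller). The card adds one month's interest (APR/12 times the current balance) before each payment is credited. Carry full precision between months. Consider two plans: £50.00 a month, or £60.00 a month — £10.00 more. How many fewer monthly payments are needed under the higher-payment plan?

3 fewer payments

Monthly rate r = 25.3%/12 = 2.10833% = 0.0210833.
At £50.00/mo: n = ⌈−ln(1 − rB₀/P)/ln(1+r)⌉ = 15 payments (last £40.04); total interest = total paid − £630.00 = £110.04.
At £60.00/mo: 12 payments (last £59.59); total interest £89.59.
Payments saved = 15 − 12 = 3.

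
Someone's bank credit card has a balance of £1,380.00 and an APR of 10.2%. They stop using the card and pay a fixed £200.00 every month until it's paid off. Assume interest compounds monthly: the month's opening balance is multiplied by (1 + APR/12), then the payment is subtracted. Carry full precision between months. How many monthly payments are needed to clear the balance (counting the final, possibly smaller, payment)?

8 months

Monthly rate r = 10.2%/12 = 0.85% = 0.0085.
Recurrence: B ← B·(1+r) − £200.00.
Month 1: interest £11.73; balance after payment £1,191.73.
Month 2: interest £10.13; balance after payment £1,001.86.
Closed form: n = −ln(1 − rB₀/P)/ln(1+r) = −ln(0.94135)/ln(1.0085) ≈ 7.141, so the balance reaches zero during payment 8.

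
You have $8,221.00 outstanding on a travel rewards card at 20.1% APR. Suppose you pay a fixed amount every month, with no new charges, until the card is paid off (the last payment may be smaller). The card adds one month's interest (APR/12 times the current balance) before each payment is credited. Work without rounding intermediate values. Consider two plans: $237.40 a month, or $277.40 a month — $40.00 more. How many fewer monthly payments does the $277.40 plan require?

Monthly rate r = 20.1%/12 = 1.675% = 0.01675.
At $237.40/mo: n = ⌈−ln(1 − rB₀/P)/ln(1+r)⌉ = 53 payments (last $54.84); total interest = total paid − $8,221.00 = $4,178.64.
At $277.40/mo: 42 payments (last $82.54); total interest $3,234.94.
Payments saved = 53 − 42 = 11.

11 fewer payments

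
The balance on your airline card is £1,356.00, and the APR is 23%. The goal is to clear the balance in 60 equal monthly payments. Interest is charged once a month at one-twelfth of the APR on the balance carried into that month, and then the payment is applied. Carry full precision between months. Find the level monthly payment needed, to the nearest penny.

Monthly rate r = 23%/12 = 1.91667% = 0.0191667.
Level-payment amortization: P = B₀·r / (1 − (1+r)^(−n)) = 1356.00·0.0191667 / (1 − 1.01917^(−60)).
Denominator 1 − (1+r)^(−60) = 0.679898772.
P = 25.99 / 0.679898772 ≈ 38.23.

£38.23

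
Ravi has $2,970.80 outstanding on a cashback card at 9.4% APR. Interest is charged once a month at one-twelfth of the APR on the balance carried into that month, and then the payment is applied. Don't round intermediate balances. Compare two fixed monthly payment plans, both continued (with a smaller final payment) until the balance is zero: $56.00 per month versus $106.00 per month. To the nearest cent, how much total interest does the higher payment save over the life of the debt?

Monthly rate r = 9.4%/12 = 0.783333% = 0.00783333.
At $56.00/mo: n = ⌈−ln(1 − rB₀/P)/ln(1+r)⌉ = 69 payments (last $46.73); total interest = total paid − $2,970.80 = $883.93.
At $106.00/mo: 32 payments (last $81.38); total interest $396.58.
Interest saved = $883.93 − $396.58 = $487.35.

$487.35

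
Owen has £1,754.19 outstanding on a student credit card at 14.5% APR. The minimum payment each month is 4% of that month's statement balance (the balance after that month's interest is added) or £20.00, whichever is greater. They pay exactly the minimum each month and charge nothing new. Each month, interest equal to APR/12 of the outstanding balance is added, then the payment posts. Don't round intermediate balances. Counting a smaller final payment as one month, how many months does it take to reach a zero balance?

74 months

Monthly rate r = 14.5%/12 = 1.20833% = 0.0120833.
While 4% of the post-interest balance exceeds £20.00, each month B ← (B·(1+r))·(1 − 0.04), i.e. B shrinks by the factor (1+r)·0.96 = 0.9716.
This holds for months 1–44. Entering month 45 the balance is £493.77; 4% of the post-interest balance is now below £20.00, so the flat £20.00 minimum applies from here.
From month 45 a fixed £20.00 at rate r clears £493.77 in 30 more payments. Total: 44 + 30 = 74 months.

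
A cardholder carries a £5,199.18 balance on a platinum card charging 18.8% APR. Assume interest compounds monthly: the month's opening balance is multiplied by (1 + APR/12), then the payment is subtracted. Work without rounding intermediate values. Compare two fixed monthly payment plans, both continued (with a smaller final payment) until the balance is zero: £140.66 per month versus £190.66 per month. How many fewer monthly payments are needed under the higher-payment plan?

20 fewer payments

Monthly rate r = 18.8%/12 = 1.56667% = 0.0156667.
At £140.66/mo: n = ⌈−ln(1 − rB₀/P)/ln(1+r)⌉ = 56 payments (last £93.74); total interest = total paid − £5,199.18 = £2,630.86.
At £190.66/mo: 36 payments (last £161.74); total interest £1,635.66.
Payments saved = 56 − 36 = 20.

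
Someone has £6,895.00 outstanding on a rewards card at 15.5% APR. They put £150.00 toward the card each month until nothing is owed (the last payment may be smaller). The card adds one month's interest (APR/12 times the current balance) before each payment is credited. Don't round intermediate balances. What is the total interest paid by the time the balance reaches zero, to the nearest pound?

Monthly rate r = 15.5%/12 = 1.29167% = 0.0129167.
Payoff takes n = ⌈−ln(1 − rB₀/P)/ln(1+r)⌉ = ⌈70.185⌉ = 71 payments; the last is £27.91.
Total paid = 70·£150.00 + £27.91 = £10,527.91.
Total interest = total paid − principal = £10,527.91 − £6,895.00 = £3,632.91.

£3,633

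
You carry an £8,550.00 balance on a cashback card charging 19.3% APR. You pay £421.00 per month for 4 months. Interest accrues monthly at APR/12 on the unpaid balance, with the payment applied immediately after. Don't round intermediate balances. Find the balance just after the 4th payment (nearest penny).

£7,388.40

Monthly rate r = 19.3%/12 = 1.60833% = 0.0160833.
Each month: B ← B·(1+r) − £421.00.
Month 1: interest £137.51; balance after payment £8,266.51.
Month 2: interest £132.95; balance after payment £7,978.47.
Month 3: interest £128.32; balance after payment £7,685.79.
Month 4: interest £123.61; balance after payment £7,388.40.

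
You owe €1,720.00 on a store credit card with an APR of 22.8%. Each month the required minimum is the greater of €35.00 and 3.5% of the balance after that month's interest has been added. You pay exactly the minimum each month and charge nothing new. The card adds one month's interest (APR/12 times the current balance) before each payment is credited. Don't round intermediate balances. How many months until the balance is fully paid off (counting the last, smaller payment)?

74 months

Monthly rate r = 22.8%/12 = 1.9% = 0.019.
While 3.5% of the post-interest balance exceeds €35.00, each month B ← (B·(1+r))·(1 − 0.035), i.e. B shrinks by the factor (1+r)·0.965 = 0.98333.
This holds for months 1–34. Entering month 35 the balance is €971.36; 3.5% of the post-interest balance is now below €35.00, so the flat €35.00 minimum applies from here.
From month 35 a fixed €35.00 at rate r clears €971.36 in 40 more payments. Total: 34 + 40 = 74 months.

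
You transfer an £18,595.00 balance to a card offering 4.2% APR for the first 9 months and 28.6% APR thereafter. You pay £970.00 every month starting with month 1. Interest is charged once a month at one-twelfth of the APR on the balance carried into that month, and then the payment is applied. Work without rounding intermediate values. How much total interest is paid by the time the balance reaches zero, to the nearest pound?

£2,203

Promo months 1–9 at r₀ = 4.2%/12 = 0.0035; months 10+ at r₁ = 28.6%/12 = 0.0238333.
After month 9: iterate B ← B·(1+r₀) − £970.00 for 9 months → £10,335.79.
Then at r₁ with £970.00/mo: n₂ = −ln(1 − r₁·B/P)/ln(1+r₁) ≈ 12.44 → 13 more payments.
Total paid = 21·£970.00 + £427.99 = £20,797.99; interest = £20,797.99 − £18,595.00 = £2,202.99.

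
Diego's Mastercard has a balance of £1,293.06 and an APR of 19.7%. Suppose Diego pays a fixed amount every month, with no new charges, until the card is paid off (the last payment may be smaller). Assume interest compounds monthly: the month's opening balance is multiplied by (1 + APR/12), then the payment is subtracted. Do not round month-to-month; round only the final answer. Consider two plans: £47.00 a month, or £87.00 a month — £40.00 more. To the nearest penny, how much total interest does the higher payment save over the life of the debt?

£239.75

Monthly rate r = 19.7%/12 = 1.64167% = 0.0164167.
At £47.00/mo: n = ⌈−ln(1 − rB₀/P)/ln(1+r)⌉ = 37 payments (last £42.31); total interest = total paid − £1,293.06 = £441.25.
At £87.00/mo: 18 payments (last £15.56); total interest £201.50.
Interest saved = £441.25 − £201.50 = £239.75.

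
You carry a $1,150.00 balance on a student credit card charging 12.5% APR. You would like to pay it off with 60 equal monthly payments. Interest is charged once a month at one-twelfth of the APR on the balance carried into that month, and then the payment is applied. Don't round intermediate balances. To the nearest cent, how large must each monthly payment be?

Monthly rate r = 12.5%/12 = 1.04167% = 0.0104167.
Level-payment amortization: P = B₀·r / (1 − (1+r)^(−n)) = 1150.00·0.0104167 / (1 − 1.01042^(−60)).
Denominator 1 − (1+r)^(−60) = 0.46300539.
P = 11.9792 / 0.46300539 ≈ 25.87.

$25.87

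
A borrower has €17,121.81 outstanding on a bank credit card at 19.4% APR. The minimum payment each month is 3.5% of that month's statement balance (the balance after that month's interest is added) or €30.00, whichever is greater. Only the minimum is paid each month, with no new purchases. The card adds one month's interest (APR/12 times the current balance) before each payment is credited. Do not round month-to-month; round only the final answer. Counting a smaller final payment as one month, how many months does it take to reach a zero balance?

Monthly rate r = 19.4%/12 = 1.61667% = 0.0161667.
While 3.5% of the post-interest balance exceeds €30.00, each month B ← (B·(1+r))·(1 − 0.035), i.e. B shrinks by the factor (1+r)·0.965 = 0.9806.
This holds for months 1–154. Entering month 155 the balance is €838.22; 3.5% of the post-interest balance is now below €30.00, so the flat €30.00 minimum applies from here.
From month 155 a fixed €30.00 at rate r clears €838.22 in 38 more payments. Total: 154 + 38 = 192 months.

192 months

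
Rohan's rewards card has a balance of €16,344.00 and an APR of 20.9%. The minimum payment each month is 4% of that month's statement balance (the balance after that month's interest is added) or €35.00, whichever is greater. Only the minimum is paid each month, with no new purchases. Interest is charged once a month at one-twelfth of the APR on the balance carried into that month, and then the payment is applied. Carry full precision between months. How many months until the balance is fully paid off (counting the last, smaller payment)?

Monthly rate r = 20.9%/12 = 1.74167% = 0.0174167.
While 4% of the post-interest balance exceeds €35.00, each month B ← (B·(1+r))·(1 − 0.04), i.e. B shrinks by the factor (1+r)·0.96 = 0.97672.
This holds for months 1–126. Entering month 127 the balance is €840.21; 4% of the post-interest balance is now below €35.00, so the flat €35.00 minimum applies from here.
From month 127 a fixed €35.00 at rate r clears €840.21 in 32 more payments. Total: 126 + 32 = 158 months.

158 months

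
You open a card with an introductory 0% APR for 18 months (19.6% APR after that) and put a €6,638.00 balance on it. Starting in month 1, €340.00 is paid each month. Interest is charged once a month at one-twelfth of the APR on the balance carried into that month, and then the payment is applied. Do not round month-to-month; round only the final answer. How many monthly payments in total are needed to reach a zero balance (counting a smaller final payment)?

20 payments

Promo months 1–18 at r₀ = 0%/12 = 0; months 19+ at r₁ = 19.6%/12 = 0.0163333.
After month 18 (no interest yet): B = €6,638.00 − 18·€340.00 = €518.00.
Then at r₁ with €340.00/mo: n₂ = −ln(1 − r₁·B/P)/ln(1+r₁) ≈ 1.56 → 2 more payments.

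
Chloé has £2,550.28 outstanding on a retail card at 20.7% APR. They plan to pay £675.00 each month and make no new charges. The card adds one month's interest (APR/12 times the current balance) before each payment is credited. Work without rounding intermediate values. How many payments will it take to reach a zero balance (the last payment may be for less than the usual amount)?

4 months

Monthly rate r = 20.7%/12 = 1.725% = 0.01725.
Recurrence: B ← B·(1+r) − £675.00.
Month 1: interest £43.99; balance after payment £1,919.27.
Month 2: interest £33.11; balance after payment £1,277.38.
Month 3: interest £22.03; balance after payment £624.41.
Month 4: interest £10.77; balance after payment £0.00.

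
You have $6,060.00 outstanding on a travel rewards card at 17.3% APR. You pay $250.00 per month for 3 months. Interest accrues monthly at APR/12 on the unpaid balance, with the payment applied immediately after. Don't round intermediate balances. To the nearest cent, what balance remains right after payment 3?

$5,565.03

Monthly rate r = 17.3%/12 = 1.44167% = 0.0144167.
Each month: B ← B·(1+r) − $250.00.
Month 1: interest $87.37; balance after payment $5,897.36.
Month 2: interest $85.02; balance after payment $5,732.39.
Month 3: interest $82.64; balance after payment $5,565.03.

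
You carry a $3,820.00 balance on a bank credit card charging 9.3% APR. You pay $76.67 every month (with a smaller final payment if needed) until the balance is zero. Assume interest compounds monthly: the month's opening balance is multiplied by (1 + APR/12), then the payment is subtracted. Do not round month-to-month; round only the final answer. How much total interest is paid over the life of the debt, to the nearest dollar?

$1,026

Monthly rate r = 9.3%/12 = 0.775% = 0.00775.
Payoff takes n = ⌈−ln(1 − rB₀/P)/ln(1+r)⌉ = ⌈63.209⌉ = 64 payments; the last is $16.07.
Total paid = 63·$76.67 + $16.07 = $4,846.28.
Total interest = total paid − principal = $4,846.28 − $3,820.00 = $1,026.28.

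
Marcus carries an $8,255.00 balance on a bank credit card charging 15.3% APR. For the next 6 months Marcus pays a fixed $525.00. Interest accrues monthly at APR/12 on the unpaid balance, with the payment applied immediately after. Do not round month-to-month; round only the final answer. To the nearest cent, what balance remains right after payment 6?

Monthly rate r = 15.3%/12 = 1.275% = 0.01275.
Each month: B ← B·(1+r) − $525.00.
Month 1: interest $105.25; balance after payment $7,835.25.
Month 2: interest $99.90; balance after payment $7,410.15.
Month 3: interest $94.48; balance after payment $6,979.63.
Month 4: interest $88.99; balance after payment $6,543.62.
Month 5: interest $83.43; balance after payment $6,102.05.
Month 6: interest $77.80; balance after payment $5,654.85.

$5,654.85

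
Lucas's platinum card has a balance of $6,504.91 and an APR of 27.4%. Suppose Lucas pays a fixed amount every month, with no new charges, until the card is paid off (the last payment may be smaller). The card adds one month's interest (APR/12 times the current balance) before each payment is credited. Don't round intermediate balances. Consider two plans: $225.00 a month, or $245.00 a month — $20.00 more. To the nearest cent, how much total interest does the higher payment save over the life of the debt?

$640.93

Monthly rate r = 27.4%/12 = 2.28333% = 0.0228333.
At $225.00/mo: n = ⌈−ln(1 − rB₀/P)/ln(1+r)⌉ = 48 payments (last $180.67); total interest = total paid − $6,504.91 = $4,250.76.
At $245.00/mo: 42 payments (last $69.74); total interest $3,609.83.
Interest saved = $4,250.76 − $3,609.83 = $640.93.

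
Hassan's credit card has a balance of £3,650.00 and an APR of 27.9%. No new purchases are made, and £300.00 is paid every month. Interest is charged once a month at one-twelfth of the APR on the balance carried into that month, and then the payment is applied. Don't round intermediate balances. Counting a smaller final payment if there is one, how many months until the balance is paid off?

Monthly rate r = 27.9%/12 = 2.325% = 0.02325.
Recurrence: B ← B·(1+r) − £300.00.
Month 1: interest £84.86; balance after payment £3,434.86.
Month 2: interest £79.86; balance after payment £3,214.72.
Closed form: n = −ln(1 − rB₀/P)/ln(1+r) = −ln(0.71713)/ln(1.02325) ≈ 14.467, so the balance reaches zero during payment 15.

15 payments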